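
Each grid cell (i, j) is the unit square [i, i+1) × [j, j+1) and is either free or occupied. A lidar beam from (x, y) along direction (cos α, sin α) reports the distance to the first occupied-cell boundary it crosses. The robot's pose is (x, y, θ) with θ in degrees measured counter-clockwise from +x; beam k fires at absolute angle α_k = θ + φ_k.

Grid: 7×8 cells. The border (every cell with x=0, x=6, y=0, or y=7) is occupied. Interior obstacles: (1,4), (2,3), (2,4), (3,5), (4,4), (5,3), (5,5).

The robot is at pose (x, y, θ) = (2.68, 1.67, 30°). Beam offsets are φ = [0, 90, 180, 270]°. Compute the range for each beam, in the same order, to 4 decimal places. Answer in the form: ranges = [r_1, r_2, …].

beam 1: φ=0°, α=30°
  dir = (cos 30°, sin 30°) = (0.8660, 0.5000); from cell (2,1)
  next x-line at t=0.3695, next y-line at t=0.6600; Δt_x=1.1547, Δt_y=2.0000
    x: enter (3,1) at t=0.3695
    y: enter (3,2) at t=0.6600
    x: enter (4,2) at t=1.5242
    y: enter (4,3) at t=2.6600
    x: enter (5,3) at t=2.6789 ← occupied
  → r_1 = 2.6789
beam 2: φ=90°, α=120°
  dir = (cos 120°, sin 120°) = (-0.5000, 0.8660); from cell (2,1)
  next x-line at t=1.3600, next y-line at t=0.3811; Δt_x=2.0000, Δt_y=1.1547
    y: enter (2,2) at t=0.3811
    x: enter (1,2) at t=1.3600
    y: enter (1,3) at t=1.5358
    y: enter (1,4) at t=2.6905 ← occupied
  → r_2 = 2.6905
beam 3: φ=180°, α=210°
  dir = (cos 210°, sin 210°) = (-0.8660, -0.5000); from cell (2,1)
  next x-line at t=0.7852, next y-line at t=1.3400; Δt_x=1.1547, Δt_y=2.0000
    x: enter (1,1) at t=0.7852
    y: enter (1,0) at t=1.3400 ← occupied
  → r_3 = 1.3400
beam 4: φ=270°, α=300°
  dir = (cos 300°, sin 300°) = (0.5000, -0.8660); from cell (2,1)
  next x-line at t=0.6400, next y-line at t=0.7736; Δt_x=2.0000, Δt_y=1.1547
    x: enter (3,1) at t=0.6400
    y: enter (3,0) at t=0.7736 ← occupied
  → r_4 = 0.7736

ranges = [2.6789, 2.6905, 1.3400, 0.7736]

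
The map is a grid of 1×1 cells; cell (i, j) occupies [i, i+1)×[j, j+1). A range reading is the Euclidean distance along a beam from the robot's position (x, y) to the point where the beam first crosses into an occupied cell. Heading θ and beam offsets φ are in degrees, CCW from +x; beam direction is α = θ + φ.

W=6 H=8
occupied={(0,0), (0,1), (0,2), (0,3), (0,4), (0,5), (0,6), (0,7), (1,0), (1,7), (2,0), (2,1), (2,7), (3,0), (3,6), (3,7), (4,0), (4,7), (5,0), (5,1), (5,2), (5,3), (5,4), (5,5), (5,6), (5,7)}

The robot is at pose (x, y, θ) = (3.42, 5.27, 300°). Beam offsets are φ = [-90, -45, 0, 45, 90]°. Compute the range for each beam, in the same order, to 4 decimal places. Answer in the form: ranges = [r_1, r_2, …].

ranges = [2.7944, 3.3854, 3.1600, 1.6357, 1.8244]

beam 1: φ=-90°, α=210°
  dir = (cos 210°, sin 210°) = (-0.8660, -0.5000); from cell (3,5)
  next x-line at t=0.4850, next y-line at t=0.5400; Δt_x=1.1547, Δt_y=2.0000
    x: enter (2,5) at t=0.4850
    y: enter (2,4) at t=0.5400
    x: enter (1,4) at t=1.6397
    y: enter (1,3) at t=2.5400
    x: enter (0,3) at t=2.7944 ← occupied
  → r_1 = 2.7944
beam 2: φ=-45°, α=255°
  dir = (cos 255°, sin 255°) = (-0.2588, -0.9659); from cell (3,5)
  next x-line at t=1.6228, next y-line at t=0.2795; Δt_x=3.8637, Δt_y=1.0353
    y: enter (3,4) at t=0.2795
    y: enter (3,3) at t=1.3148
    x: enter (2,3) at t=1.6228
    y: enter (2,2) at t=2.3501
    y: enter (2,1) at t=3.3854 ← occupied
  → r_2 = 3.3854
beam 3: φ=0°, α=300°
  dir = (cos 300°, sin 300°) = (0.5000, -0.8660); from cell (3,5)
  next x-line at t=1.1600, next y-line at t=0.3118; Δt_x=2.0000, Δt_y=1.1547
    y: enter (3,4) at t=0.3118
    x: enter (4,4) at t=1.1600
    y: enter (4,3) at t=1.4665
    y: enter (4,2) at t=2.6212
    x: enter (5,2) at t=3.1600 ← occupied
  → r_3 = 3.1600
beam 4: φ=45°, α=345°
  dir = (cos 345°, sin 345°) = (0.9659, -0.2588); from cell (3,5)
  next x-line at t=0.6005, next y-line at t=1.0432; Δt_x=1.0353, Δt_y=3.8637
    x: enter (4,5) at t=0.6005
    y: enter (4,4) at t=1.0432
    x: enter (5,4) at t=1.6357 ← occupied
  → r_4 = 1.6357
beam 5: φ=90°, α=30°
  dir = (cos 30°, sin 30°) = (0.8660, 0.5000); from cell (3,5)
  next x-line at t=0.6697, next y-line at t=1.4600; Δt_x=1.1547, Δt_y=2.0000
    x: enter (4,5) at t=0.6697
    y: enter (4,6) at t=1.4600
    x: enter (5,6) at t=1.8244 ← occupied
  → r_5 = 1.8244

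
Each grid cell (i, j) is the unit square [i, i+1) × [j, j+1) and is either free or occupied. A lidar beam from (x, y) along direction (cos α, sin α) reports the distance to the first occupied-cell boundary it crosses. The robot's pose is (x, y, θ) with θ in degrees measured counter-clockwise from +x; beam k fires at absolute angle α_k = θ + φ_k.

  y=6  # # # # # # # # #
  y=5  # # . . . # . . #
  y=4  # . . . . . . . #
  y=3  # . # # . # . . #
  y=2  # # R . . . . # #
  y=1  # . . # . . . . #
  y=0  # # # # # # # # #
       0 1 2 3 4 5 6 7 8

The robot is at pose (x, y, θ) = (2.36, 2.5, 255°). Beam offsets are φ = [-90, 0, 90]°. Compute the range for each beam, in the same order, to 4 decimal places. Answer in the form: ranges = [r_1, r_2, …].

beam 1: φ=-90°, α=165°
  direction (-0.9659, 0.2588); cell (2,2); t to first gridline: x 0.3727, y 1.9319 (then +1.0353 / +3.8637)
    (1,2) via x @ 0.3727  # hit
  → r_1 = 0.3727
beam 2: φ=0°, α=255°
  direction (-0.2588, -0.9659); cell (2,2); t to first gridline: x 1.3909, y 0.5176 (then +3.8637 / +1.0353)
    (2,1) via y @ 0.5176
    (1,1) via x @ 1.3909
    (1,0) via y @ 1.5529  # hit
  → r_2 = 1.5529
beam 3: φ=90°, α=345°
  direction (0.9659, -0.2588); cell (2,2); t to first gridline: x 0.6626, y 1.9319 (then +1.0353 / +3.8637)
    (3,2) via x @ 0.6626
    (4,2) via x @ 1.6979
    (4,1) via y @ 1.9319
    (5,1) via x @ 2.7331
    (6,1) via x @ 3.7684
    (7,1) via x @ 4.8037
    (7,0) via y @ 5.7956  # hit
  → r_3 = 5.7956

ranges = [0.3727, 1.5529, 5.7956]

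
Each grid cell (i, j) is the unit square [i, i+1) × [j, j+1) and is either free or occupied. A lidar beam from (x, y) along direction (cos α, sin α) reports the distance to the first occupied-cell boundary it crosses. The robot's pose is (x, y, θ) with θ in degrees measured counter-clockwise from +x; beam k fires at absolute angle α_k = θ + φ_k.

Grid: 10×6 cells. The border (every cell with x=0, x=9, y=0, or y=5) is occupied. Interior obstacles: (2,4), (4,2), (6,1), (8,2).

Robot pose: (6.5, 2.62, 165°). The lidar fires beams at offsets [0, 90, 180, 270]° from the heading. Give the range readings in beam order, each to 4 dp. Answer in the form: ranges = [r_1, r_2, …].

beam 1: φ=0°, α=165°
  d=(-0.9659,0.2588)  start (6,2)  tX=0.5176 tY=1.4682  stride 1/|dx|=1.0353 1/|dy|=3.8637
    cross x-line → (5,2), t=0.5176
    cross y-line → (5,3), t=1.4682
    cross x-line → (4,3), t=1.5529
    cross x-line → (3,3), t=2.5882
    cross x-line → (2,3), t=3.6235
    cross x-line → (1,3), t=4.6587
    cross y-line → (1,4), t=5.3319
    cross x-line → (0,4), t=5.6940 (wall)
  → r_1 = 5.6940
beam 2: φ=90°, α=255°
  d=(-0.2588,-0.9659)  start (6,2)  tX=1.9319 tY=0.6419  stride 1/|dx|=3.8637 1/|dy|=1.0353
    cross y-line → (6,1), t=0.6419 (wall)
  → r_2 = 0.6419
beam 3: φ=180°, α=345°
  d=(0.9659,-0.2588)  start (6,2)  tX=0.5176 tY=2.3955  stride 1/|dx|=1.0353 1/|dy|=3.8637
    cross x-line → (7,2), t=0.5176
    cross x-line → (8,2), t=1.5529 (wall)
  → r_3 = 1.5529
beam 4: φ=270°, α=75°
  d=(0.2588,0.9659)  start (6,2)  tX=1.9319 tY=0.3934  stride 1/|dx|=3.8637 1/|dy|=1.0353
    cross y-line → (6,3), t=0.3934
    cross y-line → (6,4), t=1.4287
    cross x-line → (7,4), t=1.9319
    cross y-line → (7,5), t=2.4640 (wall)
  → r_4 = 2.4640

ranges = [5.6940, 0.6419, 1.5529, 2.4640]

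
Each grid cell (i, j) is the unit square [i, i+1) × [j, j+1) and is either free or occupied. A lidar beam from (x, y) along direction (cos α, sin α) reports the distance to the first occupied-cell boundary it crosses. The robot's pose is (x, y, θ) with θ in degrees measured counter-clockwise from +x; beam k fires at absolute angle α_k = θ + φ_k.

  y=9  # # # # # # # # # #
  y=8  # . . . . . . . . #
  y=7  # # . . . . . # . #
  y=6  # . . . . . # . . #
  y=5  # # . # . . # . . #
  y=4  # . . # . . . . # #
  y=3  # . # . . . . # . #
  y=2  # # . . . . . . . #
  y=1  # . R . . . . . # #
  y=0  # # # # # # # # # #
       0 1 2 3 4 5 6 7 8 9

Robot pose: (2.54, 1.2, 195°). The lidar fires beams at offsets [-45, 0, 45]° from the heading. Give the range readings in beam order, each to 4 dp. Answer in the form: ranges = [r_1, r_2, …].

beam 1: φ=-45°, α=150°
  d=(-0.8660,0.5000)  start (2,1)  tX=0.6235 tY=1.6000  stride 1/|dx|=1.1547 1/|dy|=2.0000
    cross x-line → (1,1), t=0.6235
    cross y-line → (1,2), t=1.6000 (wall)
  → r_1 = 1.6000
beam 2: φ=0°, α=195°
  d=(-0.9659,-0.2588)  start (2,1)  tX=0.5590 tY=0.7727  stride 1/|dx|=1.0353 1/|dy|=3.8637
    cross x-line → (1,1), t=0.5590
    cross y-line → (1,0), t=0.7727 (wall)
  → r_2 = 0.7727
beam 3: φ=45°, α=240°
  d=(-0.5000,-0.8660)  start (2,1)  tX=1.0800 tY=0.2309  stride 1/|dx|=2.0000 1/|dy|=1.1547
    cross y-line → (2,0), t=0.2309 (wall)
  → r_3 = 0.2309

ranges = [1.6000, 0.7727, 0.2309]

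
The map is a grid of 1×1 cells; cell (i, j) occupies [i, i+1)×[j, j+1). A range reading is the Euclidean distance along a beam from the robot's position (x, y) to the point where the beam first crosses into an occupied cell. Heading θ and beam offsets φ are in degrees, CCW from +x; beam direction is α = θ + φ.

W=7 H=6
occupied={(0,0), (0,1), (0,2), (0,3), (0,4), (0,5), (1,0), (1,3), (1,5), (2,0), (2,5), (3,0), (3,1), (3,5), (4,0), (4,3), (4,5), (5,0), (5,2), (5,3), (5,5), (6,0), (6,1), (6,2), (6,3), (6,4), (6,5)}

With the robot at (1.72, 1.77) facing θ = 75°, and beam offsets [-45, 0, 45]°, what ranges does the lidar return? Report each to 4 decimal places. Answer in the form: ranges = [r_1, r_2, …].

ranges = [2.6327, 3.3439, 1.4203]

beam 1: φ=-45°, α=30°
  dir = (cos 30°, sin 30°) = (0.8660, 0.5000); from cell (1,1)
  next x-line at t=0.3233, next y-line at t=0.4600; Δt_x=1.1547, Δt_y=2.0000
    x: enter (2,1) at t=0.3233
    y: enter (2,2) at t=0.4600
    x: enter (3,2) at t=1.4780
    y: enter (3,3) at t=2.4600
    x: enter (4,3) at t=2.6327 ← occupied
  → r_1 = 2.6327
beam 2: φ=0°, α=75°
  dir = (cos 75°, sin 75°) = (0.2588, 0.9659); from cell (1,1)
  next x-line at t=1.0818, next y-line at t=0.2381; Δt_x=3.8637, Δt_y=1.0353
    y: enter (1,2) at t=0.2381
    x: enter (2,2) at t=1.0818
    y: enter (2,3) at t=1.2734
    y: enter (2,4) at t=2.3087
    y: enter (2,5) at t=3.3439 ← occupied
  → r_2 = 3.3439
beam 3: φ=45°, α=120°
  dir = (cos 120°, sin 120°) = (-0.5000, 0.8660); from cell (1,1)
  next x-line at t=1.4400, next y-line at t=0.2656; Δt_x=2.0000, Δt_y=1.1547
    y: enter (1,2) at t=0.2656
    y: enter (1,3) at t=1.4203 ← occupied
  → r_3 = 1.4203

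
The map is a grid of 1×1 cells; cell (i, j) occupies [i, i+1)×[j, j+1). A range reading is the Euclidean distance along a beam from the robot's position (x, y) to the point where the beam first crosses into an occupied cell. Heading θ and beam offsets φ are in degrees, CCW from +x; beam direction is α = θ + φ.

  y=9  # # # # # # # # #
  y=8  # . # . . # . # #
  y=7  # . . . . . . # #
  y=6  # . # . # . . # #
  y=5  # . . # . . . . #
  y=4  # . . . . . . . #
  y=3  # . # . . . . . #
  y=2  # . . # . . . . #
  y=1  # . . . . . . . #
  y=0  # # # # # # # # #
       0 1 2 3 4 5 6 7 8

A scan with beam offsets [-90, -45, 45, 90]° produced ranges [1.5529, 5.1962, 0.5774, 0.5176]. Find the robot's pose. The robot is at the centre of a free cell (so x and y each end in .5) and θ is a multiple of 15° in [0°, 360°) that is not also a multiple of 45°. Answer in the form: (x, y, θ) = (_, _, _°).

(x, y, θ) = (3.5, 4.5, 15°)

The pose lattice has 46·16 = 736 candidates. Test each by forward raycasting.
  (2.5, 1.5, 330°): beam 1 = 0.5774 ≠ 1.5529 ✗
  (5.5, 1.5, 165°): beam 1 = 5.7956 ≠ 1.5529 ✗
  (2.5, 5.5, 345°): beam 2 = 2.8868 ≠ 5.1962 ✗
  …
  (3.5, 4.5, 15°): r_1=1.5529, r_2=5.1962, r_3=0.5774, r_4=0.5176 — all match ✓
Only this pose fits every beam.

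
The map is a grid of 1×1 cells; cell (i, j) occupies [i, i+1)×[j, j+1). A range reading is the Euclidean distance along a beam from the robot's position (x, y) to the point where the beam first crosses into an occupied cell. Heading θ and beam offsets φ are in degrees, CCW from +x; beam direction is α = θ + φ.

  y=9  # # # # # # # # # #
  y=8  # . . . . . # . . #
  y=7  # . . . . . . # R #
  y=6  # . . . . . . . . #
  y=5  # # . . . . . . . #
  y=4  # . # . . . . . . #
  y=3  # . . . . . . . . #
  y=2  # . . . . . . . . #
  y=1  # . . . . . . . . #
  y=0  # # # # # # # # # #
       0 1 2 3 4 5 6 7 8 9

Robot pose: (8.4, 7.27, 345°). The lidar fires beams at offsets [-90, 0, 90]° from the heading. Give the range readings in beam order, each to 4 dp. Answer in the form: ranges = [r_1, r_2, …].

beam 1: φ=-90°, α=255°
  d=(-0.2588,-0.9659)  start (8,7)  tX=1.5455 tY=0.2795  stride 1/|dx|=3.8637 1/|dy|=1.0353
    cross y-line → (8,6), t=0.2795
    cross y-line → (8,5), t=1.3148
    cross x-line → (7,5), t=1.5455
    cross y-line → (7,4), t=2.3501
    cross y-line → (7,3), t=3.3854
    cross y-line → (7,2), t=4.4206
    cross x-line → (6,2), t=5.4092
    cross y-line → (6,1), t=5.4559
    cross y-line → (6,0), t=6.4912 (wall)
  → r_1 = 6.4912
beam 2: φ=0°, α=345°
  d=(0.9659,-0.2588)  start (8,7)  tX=0.6212 tY=1.0432  stride 1/|dx|=1.0353 1/|dy|=3.8637
    cross x-line → (9,7), t=0.6212 (wall)
  → r_2 = 0.6212
beam 3: φ=90°, α=75°
  d=(0.2588,0.9659)  start (8,7)  tX=2.3182 tY=0.7558  stride 1/|dx|=3.8637 1/|dy|=1.0353
    cross y-line → (8,8), t=0.7558
    cross y-line → (8,9), t=1.7910 (wall)
  → r_3 = 1.7910

ranges = [6.4912, 0.6212, 1.7910]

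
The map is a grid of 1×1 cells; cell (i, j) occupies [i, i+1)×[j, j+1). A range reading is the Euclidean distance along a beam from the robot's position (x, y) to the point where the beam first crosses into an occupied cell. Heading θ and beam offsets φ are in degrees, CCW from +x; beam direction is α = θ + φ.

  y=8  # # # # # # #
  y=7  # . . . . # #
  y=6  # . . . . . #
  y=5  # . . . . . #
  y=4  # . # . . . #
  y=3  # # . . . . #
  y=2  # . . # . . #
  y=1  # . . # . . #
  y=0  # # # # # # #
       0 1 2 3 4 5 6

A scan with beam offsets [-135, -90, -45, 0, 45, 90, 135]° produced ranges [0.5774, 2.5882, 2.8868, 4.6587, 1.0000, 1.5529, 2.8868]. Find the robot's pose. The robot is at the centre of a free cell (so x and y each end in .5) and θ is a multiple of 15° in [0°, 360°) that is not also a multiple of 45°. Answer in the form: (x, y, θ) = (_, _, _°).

Candidates: 30 free-cell centres × 16 headings = 480 poses. Raycast each; keep the one whose scan matches to 4 dp.
  (3.5, 6.5, 240°): beam 1 = 1.5529 ≠ 0.5774 ✗
  (5.5, 2.5, 285°): beam 1 = 3.0000 ≠ 0.5774 ✗
  (4.5, 3.5, 165°): beam 1 = 1.7321 ≠ 0.5774 ✗
  (3.5, 7.5, 165°): beam 1 = 1.0000 ≠ 0.5774 ✗
  …
  (3.5, 3.5, 75°): r_1=0.5774, r_2=2.5882, r_3=2.8868, r_4=4.6587, r_5=1.0000, r_6=1.5529, r_7=2.8868 — all match ✓
Unique over the lattice → pose = (3.5, 3.5, 75°).

(x, y, θ) = (3.5, 3.5, 75°)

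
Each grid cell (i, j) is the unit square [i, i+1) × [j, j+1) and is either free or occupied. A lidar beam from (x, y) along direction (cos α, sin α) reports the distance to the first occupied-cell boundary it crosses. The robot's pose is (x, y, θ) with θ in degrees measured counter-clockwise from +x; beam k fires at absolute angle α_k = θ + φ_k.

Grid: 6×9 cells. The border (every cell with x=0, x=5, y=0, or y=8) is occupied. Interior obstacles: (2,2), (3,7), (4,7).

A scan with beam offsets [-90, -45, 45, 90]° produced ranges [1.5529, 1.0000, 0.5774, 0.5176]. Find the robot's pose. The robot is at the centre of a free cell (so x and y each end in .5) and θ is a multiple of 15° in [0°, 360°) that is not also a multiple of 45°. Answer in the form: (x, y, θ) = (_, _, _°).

The pose lattice has 25·16 = 400 candidates. Test each by forward raycasting.
  (1.5, 5.5, 15°): beam 1 = 2.5882 ≠ 1.5529 ✗
  (1.5, 3.5, 330°): beam 1 = 1.0000 ≠ 1.5529 ✗
  (1.5, 7.5, 330°): beam 1 = 1.0000 ≠ 1.5529 ✗
  (1.5, 6.5, 120°): beam 1 = 1.7321 ≠ 1.5529 ✗
  …
  (1.5, 7.5, 75°): r_1=1.5529, r_2=1.0000, r_3=0.5774, r_4=0.5176 — all match ✓
No second candidate reproduces the full scan.

(x, y, θ) = (1.5, 7.5, 75°)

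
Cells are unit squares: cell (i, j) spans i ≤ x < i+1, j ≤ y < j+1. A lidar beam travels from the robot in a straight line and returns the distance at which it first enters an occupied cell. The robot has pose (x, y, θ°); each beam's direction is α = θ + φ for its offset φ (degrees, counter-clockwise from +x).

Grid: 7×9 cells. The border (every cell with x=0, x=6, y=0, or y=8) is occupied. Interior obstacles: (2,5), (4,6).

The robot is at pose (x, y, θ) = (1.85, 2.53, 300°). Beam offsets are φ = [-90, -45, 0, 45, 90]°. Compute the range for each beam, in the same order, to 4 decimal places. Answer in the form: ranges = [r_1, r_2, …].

beam 1: φ=-90°, α=210°
  cosα=-0.8660 sinα=-0.5000 | (1,2) | tMaxX 0.9815 tMaxY 1.0600 | tΔX 1.1547 tΔY 2.0000
    t=0.9815 [x] (0,2) — stop
  → r_1 = 0.9815
beam 2: φ=-45°, α=255°
  cosα=-0.2588 sinα=-0.9659 | (1,2) | tMaxX 3.2841 tMaxY 0.5487 | tΔX 3.8637 tΔY 1.0353
    t=0.5487 [y] (1,1)
    t=1.5840 [y] (1,0) — stop
  → r_2 = 1.5840
beam 3: φ=0°, α=300°
  cosα=0.5000 sinα=-0.8660 | (1,2) | tMaxX 0.3000 tMaxY 0.6120 | tΔX 2.0000 tΔY 1.1547
    t=0.3000 [x] (2,2)
    t=0.6120 [y] (2,1)
    t=1.7667 [y] (2,0) — stop
  → r_3 = 1.7667
beam 4: φ=45°, α=345°
  cosα=0.9659 sinα=-0.2588 | (1,2) | tMaxX 0.1553 tMaxY 2.0478 | tΔX 1.0353 tΔY 3.8637
    t=0.1553 [x] (2,2)
    t=1.1906 [x] (3,2)
    t=2.0478 [y] (3,1)
    t=2.2258 [x] (4,1)
    t=3.2611 [x] (5,1)
    t=4.2964 [x] (6,1) — stop
  → r_4 = 4.2964
beam 5: φ=90°, α=30°
  cosα=0.8660 sinα=0.5000 | (1,2) | tMaxX 0.1732 tMaxY 0.9400 | tΔX 1.1547 tΔY 2.0000
    t=0.1732 [x] (2,2)
    t=0.9400 [y] (2,3)
    t=1.3279 [x] (3,3)
    t=2.4826 [x] (4,3)
    t=2.9400 [y] (4,4)
    t=3.6373 [x] (5,4)
    t=4.7920 [x] (6,4) — stop
  → r_5 = 4.7920

ranges = [0.9815, 1.5840, 1.7667, 4.2964, 4.7920]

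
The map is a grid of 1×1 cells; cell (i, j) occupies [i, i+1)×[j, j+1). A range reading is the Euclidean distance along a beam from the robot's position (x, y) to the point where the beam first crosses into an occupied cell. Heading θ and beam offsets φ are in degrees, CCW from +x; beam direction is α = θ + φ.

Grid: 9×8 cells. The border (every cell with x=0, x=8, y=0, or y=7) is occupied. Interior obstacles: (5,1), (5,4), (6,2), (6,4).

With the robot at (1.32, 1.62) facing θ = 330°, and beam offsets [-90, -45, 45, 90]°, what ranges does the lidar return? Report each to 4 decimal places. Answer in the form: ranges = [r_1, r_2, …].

beam 1: φ=-90°, α=240°
  cosα=-0.5000 sinα=-0.8660 | (1,1) | tMaxX 0.6400 tMaxY 0.7159 | tΔX 2.0000 tΔY 1.1547
    t=0.6400 [x] (0,1) — stop
  → r_1 = 0.6400
beam 2: φ=-45°, α=285°
  cosα=0.2588 sinα=-0.9659 | (1,1) | tMaxX 2.6273 tMaxY 0.6419 | tΔX 3.8637 tΔY 1.0353
    t=0.6419 [y] (1,0) — stop
  → r_2 = 0.6419
beam 3: φ=45°, α=15°
  cosα=0.9659 sinα=0.2588 | (1,1) | tMaxX 0.7040 tMaxY 1.4682 | tΔX 1.0353 tΔY 3.8637
    t=0.7040 [x] (2,1)
    t=1.4682 [y] (2,2)
    t=1.7393 [x] (3,2)
    t=2.7745 [x] (4,2)
    t=3.8098 [x] (5,2)
    t=4.8451 [x] (6,2) — stop
  → r_3 = 4.8451
beam 4: φ=90°, α=60°
  cosα=0.5000 sinα=0.8660 | (1,1) | tMaxX 1.3600 tMaxY 0.4388 | tΔX 2.0000 tΔY 1.1547
    t=0.4388 [y] (1,2)
    t=1.3600 [x] (2,2)
    t=1.5935 [y] (2,3)
    t=2.7482 [y] (2,4)
    t=3.3600 [x] (3,4)
    t=3.9029 [y] (3,5)
    t=5.0576 [y] (3,6)
    t=5.3600 [x] (4,6)
    t=6.2123 [y] (4,7) — stop
  → r_4 = 6.2123

ranges = [0.6400, 0.6419, 4.8451, 6.2123]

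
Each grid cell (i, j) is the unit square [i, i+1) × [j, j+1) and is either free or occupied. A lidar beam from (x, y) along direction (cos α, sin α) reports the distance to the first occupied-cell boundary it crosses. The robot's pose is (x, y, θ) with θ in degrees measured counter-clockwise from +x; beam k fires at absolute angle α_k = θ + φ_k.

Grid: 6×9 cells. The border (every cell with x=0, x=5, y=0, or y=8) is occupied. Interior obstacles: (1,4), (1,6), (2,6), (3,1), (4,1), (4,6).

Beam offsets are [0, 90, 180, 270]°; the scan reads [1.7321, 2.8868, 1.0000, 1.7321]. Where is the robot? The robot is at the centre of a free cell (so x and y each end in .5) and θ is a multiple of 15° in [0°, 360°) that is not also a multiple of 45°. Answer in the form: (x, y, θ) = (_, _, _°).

Candidates: 22 free-cell centres × 16 headings = 352 poses. Raycast each; keep the one whose scan matches to 4 dp.
  (1.5, 5.5, 15°): beam 1 = 2.5882 ≠ 1.7321 ✗
  (4.5, 7.5, 255°): beam 1 = 0.5176 ≠ 1.7321 ✗
  (3.5, 4.5, 105°): beam 1 = 1.9319 ≠ 1.7321 ✗
  …
  (2.5, 3.5, 300°): r_1=1.7321, r_2=2.8868, r_3=1.0000, r_4=1.7321 — all match ✓
Unique over the lattice → pose = (2.5, 3.5, 300°).

(x, y, θ) = (2.5, 3.5, 300°)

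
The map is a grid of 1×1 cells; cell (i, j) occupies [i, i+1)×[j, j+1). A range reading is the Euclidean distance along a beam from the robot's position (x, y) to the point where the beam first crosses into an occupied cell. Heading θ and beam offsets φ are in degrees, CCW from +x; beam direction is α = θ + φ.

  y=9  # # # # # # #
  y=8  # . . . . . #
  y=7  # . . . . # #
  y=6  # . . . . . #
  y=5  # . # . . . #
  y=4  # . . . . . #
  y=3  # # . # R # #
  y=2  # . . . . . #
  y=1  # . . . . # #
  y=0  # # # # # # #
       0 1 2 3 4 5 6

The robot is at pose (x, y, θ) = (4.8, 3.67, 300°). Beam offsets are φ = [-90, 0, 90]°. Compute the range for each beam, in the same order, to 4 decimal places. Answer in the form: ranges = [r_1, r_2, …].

ranges = [0.9238, 0.4000, 0.2309]

beam 1: φ=-90°, α=210°
  direction (-0.8660, -0.5000); cell (4,3); t to first gridline: x 0.9238, y 1.3400 (then +1.1547 / +2.0000)
    (3,3) via x @ 0.9238  # hit
  → r_1 = 0.9238
beam 2: φ=0°, α=300°
  direction (0.5000, -0.8660); cell (4,3); t to first gridline: x 0.4000, y 0.7736 (then +2.0000 / +1.1547)
    (5,3) via x @ 0.4000  # hit
  → r_2 = 0.4000
beam 3: φ=90°, α=30°
  direction (0.8660, 0.5000); cell (4,3); t to first gridline: x 0.2309, y 0.6600 (then +1.1547 / +2.0000)
    (5,3) via x @ 0.2309  # hit
  → r_3 = 0.2309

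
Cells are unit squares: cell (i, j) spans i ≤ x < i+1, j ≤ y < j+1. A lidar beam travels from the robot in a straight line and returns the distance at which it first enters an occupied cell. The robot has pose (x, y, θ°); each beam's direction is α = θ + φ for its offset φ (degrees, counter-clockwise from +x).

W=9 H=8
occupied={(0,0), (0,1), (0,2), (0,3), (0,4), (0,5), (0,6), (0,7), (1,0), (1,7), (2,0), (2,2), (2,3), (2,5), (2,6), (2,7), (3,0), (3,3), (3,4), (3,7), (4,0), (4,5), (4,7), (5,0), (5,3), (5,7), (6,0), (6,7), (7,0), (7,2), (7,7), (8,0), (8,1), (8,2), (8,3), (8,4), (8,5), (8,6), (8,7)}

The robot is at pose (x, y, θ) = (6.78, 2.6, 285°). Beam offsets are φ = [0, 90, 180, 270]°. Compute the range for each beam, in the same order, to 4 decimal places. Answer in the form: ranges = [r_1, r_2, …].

beam 1: φ=0°, α=285°
  direction (0.2588, -0.9659); cell (6,2); t to first gridline: x 0.8500, y 0.6212 (then +3.8637 / +1.0353)
    (6,1) via y @ 0.6212
    (7,1) via x @ 0.8500
    (7,0) via y @ 1.6564  # hit
  → r_1 = 1.6564
beam 2: φ=90°, α=15°
  direction (0.9659, 0.2588); cell (6,2); t to first gridline: x 0.2278, y 1.5455 (then +1.0353 / +3.8637)
    (7,2) via x @ 0.2278  # hit
  → r_2 = 0.2278
beam 3: φ=180°, α=105°
  direction (-0.2588, 0.9659); cell (6,2); t to first gridline: x 3.0137, y 0.4141 (then +3.8637 / +1.0353)
    (6,3) via y @ 0.4141
    (6,4) via y @ 1.4494
    (6,5) via y @ 2.4847
    (5,5) via x @ 3.0137
    (5,6) via y @ 3.5199
    (5,7) via y @ 4.5552  # hit
  → r_3 = 4.5552
beam 4: φ=270°, α=195°
  direction (-0.9659, -0.2588); cell (6,2); t to first gridline: x 0.8075, y 2.3182 (then +1.0353 / +3.8637)
    (5,2) via x @ 0.8075
    (4,2) via x @ 1.8428
    (4,1) via y @ 2.3182
    (3,1) via x @ 2.8781
    (2,1) via x @ 3.9133
    (1,1) via x @ 4.9486
    (0,1) via x @ 5.9839  # hit
  → r_4 = 5.9839

ranges = [1.6564, 0.2278, 4.5552, 5.9839]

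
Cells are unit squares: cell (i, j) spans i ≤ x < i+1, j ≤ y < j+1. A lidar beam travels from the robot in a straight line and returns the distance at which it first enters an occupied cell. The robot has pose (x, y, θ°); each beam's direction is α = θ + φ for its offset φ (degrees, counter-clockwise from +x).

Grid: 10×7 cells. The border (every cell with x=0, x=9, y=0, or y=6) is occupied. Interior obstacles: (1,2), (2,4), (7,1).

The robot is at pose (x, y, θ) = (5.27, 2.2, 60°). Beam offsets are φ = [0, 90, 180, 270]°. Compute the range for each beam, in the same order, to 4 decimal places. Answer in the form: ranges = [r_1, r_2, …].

ranges = [4.3879, 3.6000, 1.3856, 1.9976]

beam 1: φ=0°, α=60°
  direction (0.5000, 0.8660); cell (5,2); t to first gridline: x 1.4600, y 0.9238 (then +2.0000 / +1.1547)
    (5,3) via y @ 0.9238
    (6,3) via x @ 1.4600
    (6,4) via y @ 2.0785
    (6,5) via y @ 3.2332
    (7,5) via x @ 3.4600
    (7,6) via y @ 4.3879  # hit
  → r_1 = 4.3879
beam 2: φ=90°, α=150°
  direction (-0.8660, 0.5000); cell (5,2); t to first gridline: x 0.3118, y 1.6000 (then +1.1547 / +2.0000)
    (4,2) via x @ 0.3118
    (3,2) via x @ 1.4665
    (3,3) via y @ 1.6000
    (2,3) via x @ 2.6212
    (2,4) via y @ 3.6000  # hit
  → r_2 = 3.6000
beam 3: φ=180°, α=240°
  direction (-0.5000, -0.8660); cell (5,2); t to first gridline: x 0.5400, y 0.2309 (then +2.0000 / +1.1547)
    (5,1) via y @ 0.2309
    (4,1) via x @ 0.5400
    (4,0) via y @ 1.3856  # hit
  → r_3 = 1.3856
beam 4: φ=270°, α=330°
  direction (0.8660, -0.5000); cell (5,2); t to first gridline: x 0.8429, y 0.4000 (then +1.1547 / +2.0000)
    (5,1) via y @ 0.4000
    (6,1) via x @ 0.8429
    (7,1) via x @ 1.9976  # hit
  → r_4 = 1.9976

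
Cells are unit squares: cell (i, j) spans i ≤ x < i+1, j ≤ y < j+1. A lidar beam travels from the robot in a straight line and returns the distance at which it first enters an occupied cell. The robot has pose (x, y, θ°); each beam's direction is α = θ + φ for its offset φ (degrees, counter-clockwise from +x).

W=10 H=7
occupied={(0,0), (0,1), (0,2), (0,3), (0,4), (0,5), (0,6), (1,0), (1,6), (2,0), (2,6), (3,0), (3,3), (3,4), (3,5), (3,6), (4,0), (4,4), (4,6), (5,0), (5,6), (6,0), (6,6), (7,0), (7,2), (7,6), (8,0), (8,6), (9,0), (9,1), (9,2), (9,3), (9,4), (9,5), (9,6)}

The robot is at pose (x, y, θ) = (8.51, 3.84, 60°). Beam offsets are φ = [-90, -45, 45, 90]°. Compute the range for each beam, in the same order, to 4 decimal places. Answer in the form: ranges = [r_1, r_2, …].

beam 1: φ=-90°, α=330°
  dir = (cos 330°, sin 330°) = (0.8660, -0.5000); from cell (8,3)
  next x-line at t=0.5658, next y-line at t=1.6800; Δt_x=1.1547, Δt_y=2.0000
    x: enter (9,3) at t=0.5658 ← occupied
  → r_1 = 0.5658
beam 2: φ=-45°, α=15°
  dir = (cos 15°, sin 15°) = (0.9659, 0.2588); from cell (8,3)
  next x-line at t=0.5073, next y-line at t=0.6182; Δt_x=1.0353, Δt_y=3.8637
    x: enter (9,3) at t=0.5073 ← occupied
  → r_2 = 0.5073
beam 3: φ=45°, α=105°
  dir = (cos 105°, sin 105°) = (-0.2588, 0.9659); from cell (8,3)
  next x-line at t=1.9705, next y-line at t=0.1656; Δt_x=3.8637, Δt_y=1.0353
    y: enter (8,4) at t=0.1656
    y: enter (8,5) at t=1.2009
    x: enter (7,5) at t=1.9705
    y: enter (7,6) at t=2.2362 ← occupied
  → r_3 = 2.2362
beam 4: φ=90°, α=150°
  dir = (cos 150°, sin 150°) = (-0.8660, 0.5000); from cell (8,3)
  next x-line at t=0.5889, next y-line at t=0.3200; Δt_x=1.1547, Δt_y=2.0000
    y: enter (8,4) at t=0.3200
    x: enter (7,4) at t=0.5889
    x: enter (6,4) at t=1.7436
    y: enter (6,5) at t=2.3200
    x: enter (5,5) at t=2.8983
    x: enter (4,5) at t=4.0530
    y: enter (4,6) at t=4.3200 ← occupied
  → r_4 = 4.3200

ranges = [0.5658, 0.5073, 2.2362, 4.3200]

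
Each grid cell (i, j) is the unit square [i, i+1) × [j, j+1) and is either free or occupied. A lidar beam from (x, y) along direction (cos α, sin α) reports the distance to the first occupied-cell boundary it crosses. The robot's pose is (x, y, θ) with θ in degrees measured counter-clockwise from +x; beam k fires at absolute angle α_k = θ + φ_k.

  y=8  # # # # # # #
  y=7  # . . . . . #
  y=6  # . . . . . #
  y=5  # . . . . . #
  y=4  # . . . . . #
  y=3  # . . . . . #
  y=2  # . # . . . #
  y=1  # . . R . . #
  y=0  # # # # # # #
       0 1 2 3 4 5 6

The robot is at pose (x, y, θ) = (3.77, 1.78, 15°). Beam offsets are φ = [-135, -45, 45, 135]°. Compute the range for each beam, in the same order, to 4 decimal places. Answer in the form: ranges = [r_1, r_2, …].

ranges = [0.9007, 1.5600, 4.4600, 0.8891]

beam 1: φ=-135°, α=240°
  dir = (cos 240°, sin 240°) = (-0.5000, -0.8660); from cell (3,1)
  next x-line at t=1.5400, next y-line at t=0.9007; Δt_x=2.0000, Δt_y=1.1547
    y: enter (3,0) at t=0.9007 ← occupied
  → r_1 = 0.9007
beam 2: φ=-45°, α=330°
  dir = (cos 330°, sin 330°) = (0.8660, -0.5000); from cell (3,1)
  next x-line at t=0.2656, next y-line at t=1.5600; Δt_x=1.1547, Δt_y=2.0000
    x: enter (4,1) at t=0.2656
    x: enter (5,1) at t=1.4203
    y: enter (5,0) at t=1.5600 ← occupied
  → r_2 = 1.5600
beam 3: φ=45°, α=60°
  dir = (cos 60°, sin 60°) = (0.5000, 0.8660); from cell (3,1)
  next x-line at t=0.4600, next y-line at t=0.2540; Δt_x=2.0000, Δt_y=1.1547
    y: enter (3,2) at t=0.2540
    x: enter (4,2) at t=0.4600
    y: enter (4,3) at t=1.4087
    x: enter (5,3) at t=2.4600
    y: enter (5,4) at t=2.5634
    y: enter (5,5) at t=3.7181
    x: enter (6,5) at t=4.4600 ← occupied
  → r_3 = 4.4600
beam 4: φ=135°, α=150°
  dir = (cos 150°, sin 150°) = (-0.8660, 0.5000); from cell (3,1)
  next x-line at t=0.8891, next y-line at t=0.4400; Δt_x=1.1547, Δt_y=2.0000
    y: enter (3,2) at t=0.4400
    x: enter (2,2) at t=0.8891 ← occupied
  → r_4 = 0.8891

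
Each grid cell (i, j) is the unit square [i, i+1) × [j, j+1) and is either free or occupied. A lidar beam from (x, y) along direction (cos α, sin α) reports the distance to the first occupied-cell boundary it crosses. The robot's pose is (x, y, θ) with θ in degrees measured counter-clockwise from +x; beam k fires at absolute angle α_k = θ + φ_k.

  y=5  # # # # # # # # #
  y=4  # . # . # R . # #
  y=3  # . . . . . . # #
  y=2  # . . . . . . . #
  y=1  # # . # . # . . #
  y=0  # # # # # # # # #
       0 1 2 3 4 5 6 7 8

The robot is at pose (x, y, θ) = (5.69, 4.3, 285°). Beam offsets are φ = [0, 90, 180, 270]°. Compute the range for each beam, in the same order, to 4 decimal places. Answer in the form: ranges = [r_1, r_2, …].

beam 1: φ=0°, α=285°
  cosα=0.2588 sinα=-0.9659 | (5,4) | tMaxX 1.1977 tMaxY 0.3106 | tΔX 3.8637 tΔY 1.0353
    t=0.3106 [y] (5,3)
    t=1.1977 [x] (6,3)
    t=1.3459 [y] (6,2)
    t=2.3811 [y] (6,1)
    t=3.4164 [y] (6,0) — stop
  → r_1 = 3.4164
beam 2: φ=90°, α=15°
  cosα=0.9659 sinα=0.2588 | (5,4) | tMaxX 0.3209 tMaxY 2.7046 | tΔX 1.0353 tΔY 3.8637
    t=0.3209 [x] (6,4)
    t=1.3562 [x] (7,4) — stop
  → r_2 = 1.3562
beam 3: φ=180°, α=105°
  cosα=-0.2588 sinα=0.9659 | (5,4) | tMaxX 2.6660 tMaxY 0.7247 | tΔX 3.8637 tΔY 1.0353
    t=0.7247 [y] (5,5) — stop
  → r_3 = 0.7247
beam 4: φ=270°, α=195°
  cosα=-0.9659 sinα=-0.2588 | (5,4) | tMaxX 0.7143 tMaxY 1.1591 | tΔX 1.0353 tΔY 3.8637
    t=0.7143 [x] (4,4) — stop
  → r_4 = 0.7143

ranges = [3.4164, 1.3562, 0.7247, 0.7143]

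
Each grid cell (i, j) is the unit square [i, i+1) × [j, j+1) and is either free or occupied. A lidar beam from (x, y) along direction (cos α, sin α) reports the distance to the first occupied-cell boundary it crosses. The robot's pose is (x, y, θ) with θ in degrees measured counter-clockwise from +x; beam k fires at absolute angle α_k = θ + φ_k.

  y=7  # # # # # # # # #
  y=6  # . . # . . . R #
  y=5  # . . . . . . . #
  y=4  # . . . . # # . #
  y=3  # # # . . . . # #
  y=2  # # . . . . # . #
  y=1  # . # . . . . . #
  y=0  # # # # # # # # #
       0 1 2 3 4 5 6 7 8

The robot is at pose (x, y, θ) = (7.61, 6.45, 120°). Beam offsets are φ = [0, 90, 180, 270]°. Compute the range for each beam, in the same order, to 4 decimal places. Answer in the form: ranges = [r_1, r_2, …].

ranges = [0.6351, 2.9000, 0.7800, 0.4503]

beam 1: φ=0°, α=120°
  cosα=-0.5000 sinα=0.8660 | (7,6) | tMaxX 1.2200 tMaxY 0.6351 | tΔX 2.0000 tΔY 1.1547
    t=0.6351 [y] (7,7) — stop
  → r_1 = 0.6351
beam 2: φ=90°, α=210°
  cosα=-0.8660 sinα=-0.5000 | (7,6) | tMaxX 0.7044 tMaxY 0.9000 | tΔX 1.1547 tΔY 2.0000
    t=0.7044 [x] (6,6)
    t=0.9000 [y] (6,5)
    t=1.8591 [x] (5,5)
    t=2.9000 [y] (5,4) — stop
  → r_2 = 2.9000
beam 3: φ=180°, α=300°
  cosα=0.5000 sinα=-0.8660 | (7,6) | tMaxX 0.7800 tMaxY 0.5196 | tΔX 2.0000 tΔY 1.1547
    t=0.5196 [y] (7,5)
    t=0.7800 [x] (8,5) — stop
  → r_3 = 0.7800
beam 4: φ=270°, α=30°
  cosα=0.8660 sinα=0.5000 | (7,6) | tMaxX 0.4503 tMaxY 1.1000 | tΔX 1.1547 tΔY 2.0000
    t=0.4503 [x] (8,6) — stop
  → r_4 = 0.4503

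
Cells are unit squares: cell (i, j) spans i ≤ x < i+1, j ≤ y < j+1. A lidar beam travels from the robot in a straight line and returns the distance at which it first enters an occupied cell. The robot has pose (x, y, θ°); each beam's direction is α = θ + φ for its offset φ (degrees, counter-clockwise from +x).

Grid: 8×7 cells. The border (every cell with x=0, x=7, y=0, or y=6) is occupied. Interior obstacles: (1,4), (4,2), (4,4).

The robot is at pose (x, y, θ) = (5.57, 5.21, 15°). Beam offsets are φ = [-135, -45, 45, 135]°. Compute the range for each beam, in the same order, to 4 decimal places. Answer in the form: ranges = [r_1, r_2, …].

beam 1: φ=-135°, α=240°
  cosα=-0.5000 sinα=-0.8660 | (5,5) | tMaxX 1.1400 tMaxY 0.2425 | tΔX 2.0000 tΔY 1.1547
    t=0.2425 [y] (5,4)
    t=1.1400 [x] (4,4) — stop
  → r_1 = 1.1400
beam 2: φ=-45°, α=330°
  cosα=0.8660 sinα=-0.5000 | (5,5) | tMaxX 0.4965 tMaxY 0.4200 | tΔX 1.1547 tΔY 2.0000
    t=0.4200 [y] (5,4)
    t=0.4965 [x] (6,4)
    t=1.6512 [x] (7,4) — stop
  → r_2 = 1.6512
beam 3: φ=45°, α=60°
  cosα=0.5000 sinα=0.8660 | (5,5) | tMaxX 0.8600 tMaxY 0.9122 | tΔX 2.0000 tΔY 1.1547
    t=0.8600 [x] (6,5)
    t=0.9122 [y] (6,6) — stop
  → r_3 = 0.9122
beam 4: φ=135°, α=150°
  cosα=-0.8660 sinα=0.5000 | (5,5) | tMaxX 0.6582 tMaxY 1.5800 | tΔX 1.1547 tΔY 2.0000
    t=0.6582 [x] (4,5)
    t=1.5800 [y] (4,6) — stop
  → r_4 = 1.5800

ranges = [1.1400, 1.6512, 0.9122, 1.5800]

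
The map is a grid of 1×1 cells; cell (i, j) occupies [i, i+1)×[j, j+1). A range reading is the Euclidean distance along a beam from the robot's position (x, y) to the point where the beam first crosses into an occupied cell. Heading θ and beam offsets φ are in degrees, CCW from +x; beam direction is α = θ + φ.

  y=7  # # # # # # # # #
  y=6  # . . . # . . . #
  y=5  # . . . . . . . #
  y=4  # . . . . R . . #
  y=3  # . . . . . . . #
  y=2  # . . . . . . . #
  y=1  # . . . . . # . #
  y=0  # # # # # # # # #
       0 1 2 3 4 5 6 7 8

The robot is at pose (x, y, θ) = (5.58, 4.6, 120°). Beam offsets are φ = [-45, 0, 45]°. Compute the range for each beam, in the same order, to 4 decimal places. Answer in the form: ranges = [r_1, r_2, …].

beam 1: φ=-45°, α=75°
  dir = (cos 75°, sin 75°) = (0.2588, 0.9659); from cell (5,4)
  next x-line at t=1.6228, next y-line at t=0.4141; Δt_x=3.8637, Δt_y=1.0353
    y: enter (5,5) at t=0.4141
    y: enter (5,6) at t=1.4494
    x: enter (6,6) at t=1.6228
    y: enter (6,7) at t=2.4847 ← occupied
  → r_1 = 2.4847
beam 2: φ=0°, α=120°
  dir = (cos 120°, sin 120°) = (-0.5000, 0.8660); from cell (5,4)
  next x-line at t=1.1600, next y-line at t=0.4619; Δt_x=2.0000, Δt_y=1.1547
    y: enter (5,5) at t=0.4619
    x: enter (4,5) at t=1.1600
    y: enter (4,6) at t=1.6166 ← occupied
  → r_2 = 1.6166
beam 3: φ=45°, α=165°
  dir = (cos 165°, sin 165°) = (-0.9659, 0.2588); from cell (5,4)
  next x-line at t=0.6005, next y-line at t=1.5455; Δt_x=1.0353, Δt_y=3.8637
    x: enter (4,4) at t=0.6005
    y: enter (4,5) at t=1.5455
    x: enter (3,5) at t=1.6357
    x: enter (2,5) at t=2.6710
    x: enter (1,5) at t=3.7063
    x: enter (0,5) at t=4.7416 ← occupied
  → r_3 = 4.7416

ranges = [2.4847, 1.6166, 4.7416]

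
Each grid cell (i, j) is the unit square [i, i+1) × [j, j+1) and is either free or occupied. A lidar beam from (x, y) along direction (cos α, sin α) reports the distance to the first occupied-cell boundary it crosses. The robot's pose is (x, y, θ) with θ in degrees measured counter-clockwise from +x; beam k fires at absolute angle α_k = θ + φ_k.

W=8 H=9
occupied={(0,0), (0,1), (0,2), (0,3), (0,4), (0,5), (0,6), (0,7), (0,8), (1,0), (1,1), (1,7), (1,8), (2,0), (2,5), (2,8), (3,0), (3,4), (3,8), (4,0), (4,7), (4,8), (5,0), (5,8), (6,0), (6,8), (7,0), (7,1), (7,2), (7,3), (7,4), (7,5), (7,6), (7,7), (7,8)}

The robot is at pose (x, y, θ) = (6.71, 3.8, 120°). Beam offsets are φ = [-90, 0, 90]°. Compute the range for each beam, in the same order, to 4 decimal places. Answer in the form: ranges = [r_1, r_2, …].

ranges = [0.3349, 3.6950, 5.4386]

beam 1: φ=-90°, α=30°
  dir = (cos 30°, sin 30°) = (0.8660, 0.5000); from cell (6,3)
  next x-line at t=0.3349, next y-line at t=0.4000; Δt_x=1.1547, Δt_y=2.0000
    x: enter (7,3) at t=0.3349 ← occupied
  → r_1 = 0.3349
beam 2: φ=0°, α=120°
  dir = (cos 120°, sin 120°) = (-0.5000, 0.8660); from cell (6,3)
  next x-line at t=1.4200, next y-line at t=0.2309; Δt_x=2.0000, Δt_y=1.1547
    y: enter (6,4) at t=0.2309
    y: enter (6,5) at t=1.3856
    x: enter (5,5) at t=1.4200
    y: enter (5,6) at t=2.5403
    x: enter (4,6) at t=3.4200
    y: enter (4,7) at t=3.6950 ← occupied
  → r_2 = 3.6950
beam 3: φ=90°, α=210°
  dir = (cos 210°, sin 210°) = (-0.8660, -0.5000); from cell (6,3)
  next x-line at t=0.8198, next y-line at t=1.6000; Δt_x=1.1547, Δt_y=2.0000
    x: enter (5,3) at t=0.8198
    y: enter (5,2) at t=1.6000
    x: enter (4,2) at t=1.9745
    x: enter (3,2) at t=3.1292
    y: enter (3,1) at t=3.6000
    x: enter (2,1) at t=4.2839
    x: enter (1,1) at t=5.4386 ← occupied
  → r_3 = 5.4386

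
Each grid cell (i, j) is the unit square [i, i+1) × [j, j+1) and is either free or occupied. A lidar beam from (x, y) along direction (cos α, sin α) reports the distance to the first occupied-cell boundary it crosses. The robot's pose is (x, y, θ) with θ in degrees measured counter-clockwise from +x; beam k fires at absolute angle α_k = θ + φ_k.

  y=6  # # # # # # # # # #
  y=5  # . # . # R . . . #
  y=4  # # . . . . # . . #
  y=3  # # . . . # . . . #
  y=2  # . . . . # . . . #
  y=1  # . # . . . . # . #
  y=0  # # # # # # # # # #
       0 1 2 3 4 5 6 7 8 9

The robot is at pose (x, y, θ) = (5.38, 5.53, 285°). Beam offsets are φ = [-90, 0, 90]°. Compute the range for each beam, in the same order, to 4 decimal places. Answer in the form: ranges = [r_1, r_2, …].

beam 1: φ=-90°, α=195°
  dir = (cos 195°, sin 195°) = (-0.9659, -0.2588); from cell (5,5)
  next x-line at t=0.3934, next y-line at t=2.0478; Δt_x=1.0353, Δt_y=3.8637
    x: enter (4,5) at t=0.3934 ← occupied
  → r_1 = 0.3934
beam 2: φ=0°, α=285°
  dir = (cos 285°, sin 285°) = (0.2588, -0.9659); from cell (5,5)
  next x-line at t=2.3955, next y-line at t=0.5487; Δt_x=3.8637, Δt_y=1.0353
    y: enter (5,4) at t=0.5487
    y: enter (5,3) at t=1.5840 ← occupied
  → r_2 = 1.5840
beam 3: φ=90°, α=15°
  dir = (cos 15°, sin 15°) = (0.9659, 0.2588); from cell (5,5)
  next x-line at t=0.6419, next y-line at t=1.8159; Δt_x=1.0353, Δt_y=3.8637
    x: enter (6,5) at t=0.6419
    x: enter (7,5) at t=1.6771
    y: enter (7,6) at t=1.8159 ← occupied
  → r_3 = 1.8159

ranges = [0.3934, 1.5840, 1.8159]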